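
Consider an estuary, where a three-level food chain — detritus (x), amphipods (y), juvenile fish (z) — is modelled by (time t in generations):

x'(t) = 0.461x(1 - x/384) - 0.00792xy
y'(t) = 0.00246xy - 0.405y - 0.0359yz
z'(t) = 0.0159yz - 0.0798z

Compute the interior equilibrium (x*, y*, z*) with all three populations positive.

From dz/dt = 0: 0.0159y* = 0.0798, so y* = 5.02.
From dx/dt = 0: 0.461(1 - x*/384) = 0.00792·5.02, giving x* = 384·(1 - 0.0862) = 351.
From dy/dt = 0: 0.00246·351 - 0.405 = 0.0359z*, so z* = 0.458/0.0359 = 12.8.

x* ≈ 351, y* ≈ 5.02, z* ≈ 12.8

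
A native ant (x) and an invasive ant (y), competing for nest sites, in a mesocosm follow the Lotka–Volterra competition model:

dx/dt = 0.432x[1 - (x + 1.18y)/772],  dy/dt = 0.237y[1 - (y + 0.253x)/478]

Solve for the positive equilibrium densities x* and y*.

Setting both brackets to zero gives the nullclines x + 1.18y = 772 and 0.253x + y = 478.
Substituting y = 478 - 0.253x into the first: x(1 - 1.18·0.253) = 772 - 1.18·478.
So x* = 208/0.701 = 296, and then y* = 478 - 0.253·296 = 403.

x* ≈ 296, y* ≈ 403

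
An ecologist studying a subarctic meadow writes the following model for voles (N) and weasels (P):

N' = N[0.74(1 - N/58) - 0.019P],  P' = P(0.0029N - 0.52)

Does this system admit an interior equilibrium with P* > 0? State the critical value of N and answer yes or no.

Threshold N = 179; K < 179, so no, the predator goes extinct.

The predator equation gives dP/dt > 0 only when N > 0.52/0.0029 = 179.
Without the predator, N → K = 58. Since 58 < 179, the predator cannot invade.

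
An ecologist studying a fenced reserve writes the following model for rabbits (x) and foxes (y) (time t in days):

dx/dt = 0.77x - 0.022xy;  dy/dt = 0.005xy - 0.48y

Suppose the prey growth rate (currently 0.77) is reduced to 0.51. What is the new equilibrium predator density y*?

y* ≈ 23.2

At the interior fixed point, setting dx/dt = 0 with x > 0 fixes y* = (prey growth rate)/(xy coefficient) — independent of the other coefficients.
With the change, y* = 0.51/0.022 = 23.2; it falls from 35.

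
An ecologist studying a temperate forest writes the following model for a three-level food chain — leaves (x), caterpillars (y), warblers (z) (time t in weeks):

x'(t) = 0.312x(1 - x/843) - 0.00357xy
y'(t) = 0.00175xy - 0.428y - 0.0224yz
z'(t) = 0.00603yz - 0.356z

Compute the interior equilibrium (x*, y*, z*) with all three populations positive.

From dz/dt = 0: 0.00603y* = 0.356, so y* = 59.
From dx/dt = 0: 0.312(1 - x*/843) = 0.00357·59, giving x* = 843·(1 - 0.676) = 274.
From dy/dt = 0: 0.00175·274 - 0.428 = 0.0224z*, so z* = 0.0507/0.0224 = 2.26.

x* ≈ 274, y* ≈ 59, z* ≈ 2.26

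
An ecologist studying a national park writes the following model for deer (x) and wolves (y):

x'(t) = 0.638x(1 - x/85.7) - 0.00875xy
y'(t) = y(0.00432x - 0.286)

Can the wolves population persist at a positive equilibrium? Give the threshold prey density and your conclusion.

Threshold x = 66.2; K > 66.2, so yes, the predator persists.

The predator equation gives dy/dt > 0 only when x > 0.286/0.00432 = 66.2.
Without the predator, x → K = 85.7. Since 85.7 > 66.2, the predator can invade and persist.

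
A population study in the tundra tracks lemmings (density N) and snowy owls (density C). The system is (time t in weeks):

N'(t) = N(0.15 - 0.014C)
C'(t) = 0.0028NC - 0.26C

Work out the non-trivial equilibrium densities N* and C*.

Set dC/dt = 0 with C > 0: 0.0028N - 0.26 = 0, so N* = 0.26/0.0028 = 92.9.
Set dN/dt = 0 with N > 0: 0.15 - 0.014C = 0, so C* = 0.15/0.014 = 10.7.

N* ≈ 92.9, C* ≈ 10.7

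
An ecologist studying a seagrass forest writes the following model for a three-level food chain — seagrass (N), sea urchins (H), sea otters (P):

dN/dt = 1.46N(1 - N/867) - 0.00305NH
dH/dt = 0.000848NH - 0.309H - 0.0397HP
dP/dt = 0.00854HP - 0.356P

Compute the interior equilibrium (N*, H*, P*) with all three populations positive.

N* ≈ 791, H* ≈ 41.7, P* ≈ 9.12

From dP/dt = 0: 0.00854H* = 0.356, so H* = 41.7.
From dN/dt = 0: 1.46(1 - N*/867) = 0.00305·41.7, giving N* = 867·(1 - 0.0871) = 791.
From dH/dt = 0: 0.000848·791 - 0.309 = 0.0397P*, so P* = 0.362/0.0397 = 9.12.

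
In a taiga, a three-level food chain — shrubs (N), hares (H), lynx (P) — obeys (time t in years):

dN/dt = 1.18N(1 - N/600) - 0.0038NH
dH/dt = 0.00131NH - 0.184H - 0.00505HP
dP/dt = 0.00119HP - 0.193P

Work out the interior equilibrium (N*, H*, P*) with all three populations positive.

N* ≈ 287, H* ≈ 162, P* ≈ 37.9

From dP/dt = 0: 0.00119H* = 0.193, so H* = 162.
From dN/dt = 0: 1.18(1 - N*/600) = 0.0038·162, giving N* = 600·(1 - 0.522) = 287.
From dH/dt = 0: 0.00131·287 - 0.184 = 0.00505P*, so P* = 0.191/0.00505 = 37.9.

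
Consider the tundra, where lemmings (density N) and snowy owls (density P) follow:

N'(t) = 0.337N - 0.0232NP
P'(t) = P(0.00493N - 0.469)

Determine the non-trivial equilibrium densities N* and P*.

Set dP/dt = 0 with P > 0: 0.00493N - 0.469 = 0, so N* = 0.469/0.00493 = 95.1.
Set dN/dt = 0 with N > 0: 0.337 - 0.0232P = 0, so P* = 0.337/0.0232 = 14.5.

N* ≈ 95.1, P* ≈ 14.5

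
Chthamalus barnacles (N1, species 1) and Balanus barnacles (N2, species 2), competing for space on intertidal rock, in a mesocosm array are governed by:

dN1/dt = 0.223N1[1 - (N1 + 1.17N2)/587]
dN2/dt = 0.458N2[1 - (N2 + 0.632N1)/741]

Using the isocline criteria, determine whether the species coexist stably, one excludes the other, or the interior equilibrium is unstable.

Compare the nullcline intercepts: K1/α12 = 587/1.17 = 502 < K2 = 741; K2/α21 = 741/0.632 = 1170 > K1 = 587.
Since the inequalities point opposite ways, species 2 can invade but species 1 cannot.

species 2 excludes species 1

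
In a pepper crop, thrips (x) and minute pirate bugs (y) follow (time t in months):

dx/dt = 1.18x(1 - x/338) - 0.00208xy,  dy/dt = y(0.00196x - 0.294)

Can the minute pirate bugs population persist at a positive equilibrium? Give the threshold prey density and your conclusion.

The predator equation gives dy/dt > 0 only when x > 0.294/0.00196 = 150.
Without the predator, x → K = 338. Since 338 > 150, the predator can invade and persist.

Threshold x = 150; K > 150, so yes, the predator persists.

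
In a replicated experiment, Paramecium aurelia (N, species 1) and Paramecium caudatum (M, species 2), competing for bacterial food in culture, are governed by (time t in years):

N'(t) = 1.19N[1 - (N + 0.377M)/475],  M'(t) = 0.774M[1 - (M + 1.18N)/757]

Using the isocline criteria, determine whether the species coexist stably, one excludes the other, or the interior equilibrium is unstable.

stable coexistence

Compare the nullcline intercepts: K1/α12 = 475/0.377 = 1260 > K2 = 757; K2/α21 = 757/1.18 = 642 > K1 = 475.
Since both inequalities hold, each species can invade when rare, so the interior equilibrium is stable.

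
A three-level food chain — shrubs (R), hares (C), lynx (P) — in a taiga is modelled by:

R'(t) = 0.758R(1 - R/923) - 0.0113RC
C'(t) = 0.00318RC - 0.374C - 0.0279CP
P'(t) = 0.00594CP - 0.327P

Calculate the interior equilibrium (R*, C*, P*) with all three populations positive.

R* ≈ 166, C* ≈ 55.1, P* ≈ 5.46

From dP/dt = 0: 0.00594C* = 0.327, so C* = 55.1.
From dR/dt = 0: 0.758(1 - R*/923) = 0.0113·55.1, giving R* = 923·(1 - 0.821) = 166.
From dC/dt = 0: 0.00318·166 - 0.374 = 0.0279P*, so P* = 0.152/0.0279 = 5.46.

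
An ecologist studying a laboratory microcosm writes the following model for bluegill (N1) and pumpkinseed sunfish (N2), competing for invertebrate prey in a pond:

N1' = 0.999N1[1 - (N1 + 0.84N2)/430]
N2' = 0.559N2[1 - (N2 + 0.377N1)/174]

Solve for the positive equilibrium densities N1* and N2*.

Setting both brackets to zero gives the nullclines N1 + 0.84N2 = 430 and 0.377N1 + N2 = 174.
Substituting N2 = 174 - 0.377N1 into the first: N1(1 - 0.84·0.377) = 430 - 0.84·174.
So N1* = 284/0.683 = 415, and then N2* = 174 - 0.377·415 = 17.4.

N1* ≈ 415, N2* ≈ 17.4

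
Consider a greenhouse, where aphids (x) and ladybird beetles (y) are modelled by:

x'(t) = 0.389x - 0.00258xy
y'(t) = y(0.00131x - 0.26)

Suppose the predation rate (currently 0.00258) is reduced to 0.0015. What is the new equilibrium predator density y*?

y* ≈ 259

At the interior fixed point, setting dx/dt = 0 with x > 0 fixes y* = (prey growth rate)/(xy coefficient) — independent of the other coefficients.
With the change, y* = 0.389/0.0015 = 259; it rises from 151.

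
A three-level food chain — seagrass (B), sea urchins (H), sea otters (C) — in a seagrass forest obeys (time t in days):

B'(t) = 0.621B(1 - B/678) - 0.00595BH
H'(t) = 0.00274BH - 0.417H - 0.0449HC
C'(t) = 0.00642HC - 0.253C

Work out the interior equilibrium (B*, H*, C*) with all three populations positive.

B* ≈ 422, H* ≈ 39.4, C* ≈ 16.5

From dC/dt = 0: 0.00642H* = 0.253, so H* = 39.4.
From dB/dt = 0: 0.621(1 - B*/678) = 0.00595·39.4, giving B* = 678·(1 - 0.378) = 422.
From dH/dt = 0: 0.00274·422 - 0.417 = 0.0449C*, so C* = 0.739/0.0449 = 16.5.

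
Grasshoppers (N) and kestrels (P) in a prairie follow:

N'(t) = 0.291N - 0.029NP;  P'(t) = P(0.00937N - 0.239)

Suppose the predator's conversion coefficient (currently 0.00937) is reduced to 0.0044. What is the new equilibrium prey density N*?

At the interior fixed point, setting dP/dt = 0 with P > 0 fixes N* = (predator death rate)/(NP coefficient) — independent of the other coefficients.
With the change, N* = 0.239/0.0044 = 54.3; it rises from 25.5.

N* ≈ 54.3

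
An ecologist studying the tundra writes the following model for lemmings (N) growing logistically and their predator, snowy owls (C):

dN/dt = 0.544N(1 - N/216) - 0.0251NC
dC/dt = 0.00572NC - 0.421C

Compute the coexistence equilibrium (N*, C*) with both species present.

N* ≈ 73.6, C* ≈ 14.3

From dC/dt = 0 with C > 0: 0.00572N* = 0.421, so N* = 73.6.
Substitute into dN/dt = 0: 0.544(1 - 73.6/216) = 0.0251C*.
The bracket is 0.659, giving C* = 0.359/0.0251 = 14.3.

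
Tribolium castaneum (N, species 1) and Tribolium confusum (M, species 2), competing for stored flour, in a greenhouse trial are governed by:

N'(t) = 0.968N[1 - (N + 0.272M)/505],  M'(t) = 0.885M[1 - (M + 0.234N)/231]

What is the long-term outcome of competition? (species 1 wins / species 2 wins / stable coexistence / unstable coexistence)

stable coexistence

Compare the nullcline intercepts: K1/α12 = 505/0.272 = 1860 > K2 = 231; K2/α21 = 231/0.234 = 987 > K1 = 505.
Since both inequalities hold, each species can invade when rare, so the interior equilibrium is stable.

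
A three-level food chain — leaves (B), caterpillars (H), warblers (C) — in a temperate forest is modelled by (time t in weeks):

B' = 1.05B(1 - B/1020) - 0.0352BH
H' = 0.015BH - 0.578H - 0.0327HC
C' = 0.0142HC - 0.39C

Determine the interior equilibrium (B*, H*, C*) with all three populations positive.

From dC/dt = 0: 0.0142H* = 0.39, so H* = 27.5.
From dB/dt = 0: 1.05(1 - B*/1020) = 0.0352·27.5, giving B* = 1020·(1 - 0.921) = 80.9.
From dH/dt = 0: 0.015·80.9 - 0.578 = 0.0327C*, so C* = 0.635/0.0327 = 19.4.

B* ≈ 80.9, H* ≈ 27.5, C* ≈ 19.4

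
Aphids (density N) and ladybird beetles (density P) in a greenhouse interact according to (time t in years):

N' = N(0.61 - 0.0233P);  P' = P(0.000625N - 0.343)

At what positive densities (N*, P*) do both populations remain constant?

Set dP/dt = 0 with P > 0: 0.000625N - 0.343 = 0, so N* = 0.343/0.000625 = 549.
Set dN/dt = 0 with N > 0: 0.61 - 0.0233P = 0, so P* = 0.61/0.0233 = 26.2.

N* ≈ 549, P* ≈ 26.2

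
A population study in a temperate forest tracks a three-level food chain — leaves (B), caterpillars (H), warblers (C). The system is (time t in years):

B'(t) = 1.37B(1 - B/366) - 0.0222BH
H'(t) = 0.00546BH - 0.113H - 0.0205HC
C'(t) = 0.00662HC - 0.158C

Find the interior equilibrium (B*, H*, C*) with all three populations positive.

From dC/dt = 0: 0.00662H* = 0.158, so H* = 23.9.
From dB/dt = 0: 1.37(1 - B*/366) = 0.0222·23.9, giving B* = 366·(1 - 0.387) = 224.
From dH/dt = 0: 0.00546·224 - 0.113 = 0.0205C*, so C* = 1.11/0.0205 = 54.3.

B* ≈ 224, H* ≈ 23.9, C* ≈ 54.3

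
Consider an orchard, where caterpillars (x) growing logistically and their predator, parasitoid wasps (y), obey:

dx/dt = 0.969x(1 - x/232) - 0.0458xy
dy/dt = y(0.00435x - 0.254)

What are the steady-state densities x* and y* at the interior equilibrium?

x* ≈ 58.4, y* ≈ 15.8

From dy/dt = 0 with y > 0: 0.00435x* = 0.254, so x* = 58.4.
Substitute into dx/dt = 0: 0.969(1 - 58.4/232) = 0.0458y*.
The bracket is 0.748, giving y* = 0.725/0.0458 = 15.8.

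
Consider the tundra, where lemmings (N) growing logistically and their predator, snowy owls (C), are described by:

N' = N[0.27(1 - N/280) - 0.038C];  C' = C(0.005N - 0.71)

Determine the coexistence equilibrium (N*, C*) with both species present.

From dC/dt = 0 with C > 0: 0.005N* = 0.71, so N* = 142.
Substitute into dN/dt = 0: 0.27(1 - 142/280) = 0.038C*.
The bracket is 0.493, giving C* = 0.133/0.038 = 3.5.

N* ≈ 142, C* ≈ 3.5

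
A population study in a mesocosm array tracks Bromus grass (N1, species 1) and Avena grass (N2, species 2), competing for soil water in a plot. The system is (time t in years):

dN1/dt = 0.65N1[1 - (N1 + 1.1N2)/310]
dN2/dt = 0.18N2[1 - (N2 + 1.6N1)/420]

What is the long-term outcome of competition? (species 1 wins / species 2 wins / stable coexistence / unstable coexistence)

unstable coexistence (outcome depends on initial conditions)

Compare the nullcline intercepts: K1/α12 = 310/1.1 = 282 < K2 = 420; K2/α21 = 420/1.6 = 262 < K1 = 310.
Since both are reversed, neither can invade when rare; the interior point is a saddle.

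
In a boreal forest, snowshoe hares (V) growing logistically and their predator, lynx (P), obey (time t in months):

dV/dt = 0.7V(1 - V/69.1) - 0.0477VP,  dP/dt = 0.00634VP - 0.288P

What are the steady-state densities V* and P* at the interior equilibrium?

From dP/dt = 0 with P > 0: 0.00634V* = 0.288, so V* = 45.4.
Substitute into dV/dt = 0: 0.7(1 - 45.4/69.1) = 0.0477P*.
The bracket is 0.343, giving P* = 0.24/0.0477 = 5.03.

V* ≈ 45.4, P* ≈ 5.03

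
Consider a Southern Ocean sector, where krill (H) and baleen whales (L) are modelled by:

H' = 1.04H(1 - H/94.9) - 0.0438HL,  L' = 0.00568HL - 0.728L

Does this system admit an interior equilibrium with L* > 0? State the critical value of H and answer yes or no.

The predator equation gives dL/dt > 0 only when H > 0.728/0.00568 = 128.
Without the predator, H → K = 94.9. Since 94.9 < 128, the predator cannot invade.

Threshold H = 128; K < 128, so no, the predator goes extinct.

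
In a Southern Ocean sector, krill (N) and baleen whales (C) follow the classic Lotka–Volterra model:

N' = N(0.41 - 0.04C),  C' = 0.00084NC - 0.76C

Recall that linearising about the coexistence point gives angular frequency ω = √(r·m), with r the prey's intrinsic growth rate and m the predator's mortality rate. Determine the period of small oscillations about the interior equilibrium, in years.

T ≈ 11.3 years

Here r = 0.41 and m = 0.76, so r·m = 0.312.
ω = √0.312 = 0.558 per year, hence T = 2π/ω ≈ 11.3 years.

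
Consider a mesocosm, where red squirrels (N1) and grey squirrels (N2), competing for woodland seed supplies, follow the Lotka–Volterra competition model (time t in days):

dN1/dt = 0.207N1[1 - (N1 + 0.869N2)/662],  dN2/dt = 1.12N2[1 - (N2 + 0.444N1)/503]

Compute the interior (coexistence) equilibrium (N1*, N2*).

Setting both brackets to zero gives the nullclines N1 + 0.869N2 = 662 and 0.444N1 + N2 = 503.
Substituting N2 = 503 - 0.444N1 into the first: N1(1 - 0.869·0.444) = 662 - 0.869·503.
So N1* = 225/0.614 = 366, and then N2* = 503 - 0.444·366 = 340.

N1* ≈ 366, N2* ≈ 340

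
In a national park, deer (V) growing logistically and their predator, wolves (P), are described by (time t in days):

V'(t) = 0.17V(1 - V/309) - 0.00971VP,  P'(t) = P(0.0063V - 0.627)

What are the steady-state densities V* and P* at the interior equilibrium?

From dP/dt = 0 with P > 0: 0.0063V* = 0.627, so V* = 99.5.
Substitute into dV/dt = 0: 0.17(1 - 99.5/309) = 0.00971P*.
The bracket is 0.678, giving P* = 0.115/0.00971 = 11.9.

V* ≈ 99.5, P* ≈ 11.9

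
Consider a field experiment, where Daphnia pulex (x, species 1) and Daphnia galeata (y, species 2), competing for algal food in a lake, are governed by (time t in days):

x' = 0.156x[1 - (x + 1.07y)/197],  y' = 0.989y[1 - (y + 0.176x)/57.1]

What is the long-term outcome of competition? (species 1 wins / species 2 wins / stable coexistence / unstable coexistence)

Compare the nullcline intercepts: K1/α12 = 197/1.07 = 184 > K2 = 57.1; K2/α21 = 57.1/0.176 = 324 > K1 = 197.
Since both inequalities hold, each species can invade when rare, so the interior equilibrium is stable.

stable coexistence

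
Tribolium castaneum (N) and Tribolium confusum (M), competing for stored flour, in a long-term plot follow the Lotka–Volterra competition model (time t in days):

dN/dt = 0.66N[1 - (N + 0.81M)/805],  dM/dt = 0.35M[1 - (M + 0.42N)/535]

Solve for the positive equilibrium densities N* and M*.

N* ≈ 563, M* ≈ 298

Setting both brackets to zero gives the nullclines N + 0.81M = 805 and 0.42N + M = 535.
Substituting M = 535 - 0.42N into the first: N(1 - 0.81·0.42) = 805 - 0.81·535.
So N* = 372/0.66 = 563, and then M* = 535 - 0.42·563 = 298.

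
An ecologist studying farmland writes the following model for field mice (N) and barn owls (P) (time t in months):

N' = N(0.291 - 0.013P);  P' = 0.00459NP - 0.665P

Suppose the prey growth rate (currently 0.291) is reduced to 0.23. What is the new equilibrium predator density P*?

P* ≈ 17.7

At the interior fixed point, setting dN/dt = 0 with N > 0 fixes P* = (prey growth rate)/(NP coefficient) — independent of the other coefficients.
With the change, P* = 0.23/0.013 = 17.7; it falls from 22.4.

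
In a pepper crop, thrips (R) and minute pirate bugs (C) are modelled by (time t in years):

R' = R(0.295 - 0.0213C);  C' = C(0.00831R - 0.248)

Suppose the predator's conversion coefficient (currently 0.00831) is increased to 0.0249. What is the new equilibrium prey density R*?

R* ≈ 9.96

At the interior fixed point, setting dC/dt = 0 with C > 0 fixes R* = (predator death rate)/(RC coefficient) — independent of the other coefficients.
With the change, R* = 0.248/0.0249 = 9.96; it falls from 29.8.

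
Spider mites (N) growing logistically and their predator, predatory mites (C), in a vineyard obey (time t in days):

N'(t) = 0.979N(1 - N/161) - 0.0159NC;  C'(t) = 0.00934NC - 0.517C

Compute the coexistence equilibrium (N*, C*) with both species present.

From dC/dt = 0 with C > 0: 0.00934N* = 0.517, so N* = 55.4.
Substitute into dN/dt = 0: 0.979(1 - 55.4/161) = 0.0159C*.
The bracket is 0.656, giving C* = 0.642/0.0159 = 40.4.

N* ≈ 55.4, C* ≈ 40.4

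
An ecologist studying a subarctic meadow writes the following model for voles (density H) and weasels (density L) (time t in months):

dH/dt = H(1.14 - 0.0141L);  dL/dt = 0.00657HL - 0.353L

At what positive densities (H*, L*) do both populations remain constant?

H* ≈ 53.7, L* ≈ 80.9

Set dL/dt = 0 with L > 0: 0.00657H - 0.353 = 0, so H* = 0.353/0.00657 = 53.7.
Set dH/dt = 0 with H > 0: 1.14 - 0.0141L = 0, so L* = 1.14/0.0141 = 80.9.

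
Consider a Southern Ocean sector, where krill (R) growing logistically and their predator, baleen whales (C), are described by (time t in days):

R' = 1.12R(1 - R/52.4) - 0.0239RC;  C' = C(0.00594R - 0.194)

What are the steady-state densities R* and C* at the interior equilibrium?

From dC/dt = 0 with C > 0: 0.00594R* = 0.194, so R* = 32.7.
Substitute into dR/dt = 0: 1.12(1 - 32.7/52.4) = 0.0239C*.
The bracket is 0.377, giving C* = 0.422/0.0239 = 17.7.

R* ≈ 32.7, C* ≈ 17.7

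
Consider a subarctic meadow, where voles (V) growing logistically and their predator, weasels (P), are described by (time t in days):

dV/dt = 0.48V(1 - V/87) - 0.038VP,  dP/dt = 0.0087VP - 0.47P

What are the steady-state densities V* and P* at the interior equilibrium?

V* ≈ 54, P* ≈ 4.79

From dP/dt = 0 with P > 0: 0.0087V* = 0.47, so V* = 54.
Substitute into dV/dt = 0: 0.48(1 - 54/87) = 0.038P*.
The bracket is 0.379, giving P* = 0.182/0.038 = 4.79.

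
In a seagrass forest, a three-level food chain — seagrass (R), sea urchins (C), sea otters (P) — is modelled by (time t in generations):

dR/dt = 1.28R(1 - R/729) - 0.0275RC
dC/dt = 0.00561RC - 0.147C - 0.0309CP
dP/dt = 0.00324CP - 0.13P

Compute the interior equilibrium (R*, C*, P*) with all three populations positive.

R* ≈ 101, C* ≈ 40.1, P* ≈ 13.5

From dP/dt = 0: 0.00324C* = 0.13, so C* = 40.1.
From dR/dt = 0: 1.28(1 - R*/729) = 0.0275·40.1, giving R* = 729·(1 - 0.862) = 101.
From dC/dt = 0: 0.00561·101 - 0.147 = 0.0309P*, so P* = 0.417/0.0309 = 13.5.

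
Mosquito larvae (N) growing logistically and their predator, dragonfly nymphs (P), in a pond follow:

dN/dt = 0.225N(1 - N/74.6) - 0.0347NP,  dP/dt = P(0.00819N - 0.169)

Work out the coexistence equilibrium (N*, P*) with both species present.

N* ≈ 20.6, P* ≈ 4.69

From dP/dt = 0 with P > 0: 0.00819N* = 0.169, so N* = 20.6.
Substitute into dN/dt = 0: 0.225(1 - 20.6/74.6) = 0.0347P*.
The bracket is 0.723, giving P* = 0.163/0.0347 = 4.69.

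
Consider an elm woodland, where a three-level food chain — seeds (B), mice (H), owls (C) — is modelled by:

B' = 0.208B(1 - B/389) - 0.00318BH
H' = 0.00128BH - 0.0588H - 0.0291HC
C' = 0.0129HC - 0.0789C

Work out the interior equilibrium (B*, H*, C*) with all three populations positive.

From dC/dt = 0: 0.0129H* = 0.0789, so H* = 6.12.
From dB/dt = 0: 0.208(1 - B*/389) = 0.00318·6.12, giving B* = 389·(1 - 0.0935) = 353.
From dH/dt = 0: 0.00128·353 - 0.0588 = 0.0291C*, so C* = 0.393/0.0291 = 13.5.

B* ≈ 353, H* ≈ 6.12, C* ≈ 13.5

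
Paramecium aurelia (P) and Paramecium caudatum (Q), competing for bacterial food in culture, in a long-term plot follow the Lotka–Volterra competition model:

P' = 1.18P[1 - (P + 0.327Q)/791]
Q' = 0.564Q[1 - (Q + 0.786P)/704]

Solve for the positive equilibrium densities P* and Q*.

P* ≈ 755, Q* ≈ 111

Setting both brackets to zero gives the nullclines P + 0.327Q = 791 and 0.786P + Q = 704.
Substituting Q = 704 - 0.786P into the first: P(1 - 0.327·0.786) = 791 - 0.327·704.
So P* = 561/0.743 = 755, and then Q* = 704 - 0.786·755 = 111.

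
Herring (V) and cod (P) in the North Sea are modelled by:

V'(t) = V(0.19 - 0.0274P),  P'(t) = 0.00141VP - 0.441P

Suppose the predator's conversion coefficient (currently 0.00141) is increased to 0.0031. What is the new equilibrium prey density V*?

V* ≈ 142

At the interior fixed point, setting dP/dt = 0 with P > 0 fixes V* = (predator death rate)/(VP coefficient) — independent of the other coefficients.
With the change, V* = 0.441/0.0031 = 142; it falls from 313.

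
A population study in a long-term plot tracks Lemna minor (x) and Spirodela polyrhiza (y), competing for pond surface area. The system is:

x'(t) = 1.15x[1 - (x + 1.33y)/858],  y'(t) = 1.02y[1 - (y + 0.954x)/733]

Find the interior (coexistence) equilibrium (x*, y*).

x* ≈ 435, y* ≈ 318

Setting both brackets to zero gives the nullclines x + 1.33y = 858 and 0.954x + y = 733.
Substituting y = 733 - 0.954x into the first: x(1 - 1.33·0.954) = 858 - 1.33·733.
So x* = -117/-0.269 = 435, and then y* = 733 - 0.954·435 = 318.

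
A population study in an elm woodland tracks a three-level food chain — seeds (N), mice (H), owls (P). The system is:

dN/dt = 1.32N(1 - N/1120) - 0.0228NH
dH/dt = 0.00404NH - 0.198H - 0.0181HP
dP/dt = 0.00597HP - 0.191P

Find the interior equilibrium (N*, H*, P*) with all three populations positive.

From dP/dt = 0: 0.00597H* = 0.191, so H* = 32.
From dN/dt = 0: 1.32(1 - N*/1120) = 0.0228·32, giving N* = 1120·(1 - 0.553) = 501.
From dH/dt = 0: 0.00404·501 - 0.198 = 0.0181P*, so P* = 1.83/0.0181 = 101.

N* ≈ 501, H* ≈ 32, P* ≈ 101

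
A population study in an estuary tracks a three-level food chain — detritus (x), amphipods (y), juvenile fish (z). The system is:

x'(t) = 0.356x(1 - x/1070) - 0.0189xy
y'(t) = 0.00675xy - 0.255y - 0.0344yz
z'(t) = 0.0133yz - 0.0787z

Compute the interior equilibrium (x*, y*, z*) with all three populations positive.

From dz/dt = 0: 0.0133y* = 0.0787, so y* = 5.92.
From dx/dt = 0: 0.356(1 - x*/1070) = 0.0189·5.92, giving x* = 1070·(1 - 0.314) = 734.
From dy/dt = 0: 0.00675·734 - 0.255 = 0.0344z*, so z* = 4.7/0.0344 = 137.

x* ≈ 734, y* ≈ 5.92, z* ≈ 137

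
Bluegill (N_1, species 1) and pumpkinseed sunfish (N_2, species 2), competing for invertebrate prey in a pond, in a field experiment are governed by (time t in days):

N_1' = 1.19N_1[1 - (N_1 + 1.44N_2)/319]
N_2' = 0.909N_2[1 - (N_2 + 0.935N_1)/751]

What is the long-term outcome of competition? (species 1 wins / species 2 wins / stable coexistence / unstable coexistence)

species 2 excludes species 1

Compare the nullcline intercepts: K1/α12 = 319/1.44 = 222 < K2 = 751; K2/α21 = 751/0.935 = 803 > K1 = 319.
Since the inequalities point opposite ways, species 2 can invade but species 1 cannot.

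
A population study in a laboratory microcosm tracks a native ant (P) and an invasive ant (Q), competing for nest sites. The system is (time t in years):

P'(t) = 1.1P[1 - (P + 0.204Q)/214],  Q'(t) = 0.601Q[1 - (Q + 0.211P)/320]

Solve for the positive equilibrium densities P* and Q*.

P* ≈ 155, Q* ≈ 287

Setting both brackets to zero gives the nullclines P + 0.204Q = 214 and 0.211P + Q = 320.
Substituting Q = 320 - 0.211P into the first: P(1 - 0.204·0.211) = 214 - 0.204·320.
So P* = 149/0.957 = 155, and then Q* = 320 - 0.211·155 = 287.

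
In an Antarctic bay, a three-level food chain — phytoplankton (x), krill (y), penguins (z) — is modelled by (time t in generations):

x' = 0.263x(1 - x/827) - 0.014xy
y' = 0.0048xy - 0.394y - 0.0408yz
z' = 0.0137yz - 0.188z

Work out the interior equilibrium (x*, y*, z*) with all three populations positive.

x* ≈ 223, y* ≈ 13.7, z* ≈ 16.6

From dz/dt = 0: 0.0137y* = 0.188, so y* = 13.7.
From dx/dt = 0: 0.263(1 - x*/827) = 0.014·13.7, giving x* = 827·(1 - 0.73) = 223.
From dy/dt = 0: 0.0048·223 - 0.394 = 0.0408z*, so z* = 0.676/0.0408 = 16.6.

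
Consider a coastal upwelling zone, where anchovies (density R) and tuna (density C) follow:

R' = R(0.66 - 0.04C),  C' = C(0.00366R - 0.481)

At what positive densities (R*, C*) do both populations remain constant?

R* ≈ 131, C* ≈ 16.5

Set dC/dt = 0 with C > 0: 0.00366R - 0.481 = 0, so R* = 0.481/0.00366 = 131.
Set dR/dt = 0 with R > 0: 0.66 - 0.04C = 0, so C* = 0.66/0.04 = 16.5.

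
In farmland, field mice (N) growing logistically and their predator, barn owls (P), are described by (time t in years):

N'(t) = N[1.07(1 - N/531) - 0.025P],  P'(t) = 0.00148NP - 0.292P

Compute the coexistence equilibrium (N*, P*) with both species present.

N* ≈ 197, P* ≈ 26.9

From dP/dt = 0 with P > 0: 0.00148N* = 0.292, so N* = 197.
Substitute into dN/dt = 0: 1.07(1 - 197/531) = 0.025P*.
The bracket is 0.628, giving P* = 0.672/0.025 = 26.9.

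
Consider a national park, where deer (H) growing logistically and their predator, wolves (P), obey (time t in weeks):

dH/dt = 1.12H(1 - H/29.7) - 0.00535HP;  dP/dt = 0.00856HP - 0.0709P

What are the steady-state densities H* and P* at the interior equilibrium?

From dP/dt = 0 with P > 0: 0.00856H* = 0.0709, so H* = 8.28.
Substitute into dH/dt = 0: 1.12(1 - 8.28/29.7) = 0.00535P*.
The bracket is 0.721, giving P* = 0.808/0.00535 = 151.

H* ≈ 8.28, P* ≈ 151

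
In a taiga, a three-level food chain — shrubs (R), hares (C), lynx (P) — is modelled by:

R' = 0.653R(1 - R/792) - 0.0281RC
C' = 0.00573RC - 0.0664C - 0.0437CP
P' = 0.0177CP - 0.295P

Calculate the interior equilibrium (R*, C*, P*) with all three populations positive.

From dP/dt = 0: 0.0177C* = 0.295, so C* = 16.7.
From dR/dt = 0: 0.653(1 - R*/792) = 0.0281·16.7, giving R* = 792·(1 - 0.717) = 224.
From dC/dt = 0: 0.00573·224 - 0.0664 = 0.0437P*, so P* = 1.22/0.0437 = 27.8.

R* ≈ 224, C* ≈ 16.7, P* ≈ 27.8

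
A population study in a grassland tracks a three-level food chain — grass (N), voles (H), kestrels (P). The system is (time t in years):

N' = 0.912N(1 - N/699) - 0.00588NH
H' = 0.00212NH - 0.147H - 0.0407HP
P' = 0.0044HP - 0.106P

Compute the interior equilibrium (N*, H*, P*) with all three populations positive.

N* ≈ 590, H* ≈ 24.1, P* ≈ 27.1

From dP/dt = 0: 0.0044H* = 0.106, so H* = 24.1.
From dN/dt = 0: 0.912(1 - N*/699) = 0.00588·24.1, giving N* = 699·(1 - 0.155) = 590.
From dH/dt = 0: 0.00212·590 - 0.147 = 0.0407P*, so P* = 1.1/0.0407 = 27.1.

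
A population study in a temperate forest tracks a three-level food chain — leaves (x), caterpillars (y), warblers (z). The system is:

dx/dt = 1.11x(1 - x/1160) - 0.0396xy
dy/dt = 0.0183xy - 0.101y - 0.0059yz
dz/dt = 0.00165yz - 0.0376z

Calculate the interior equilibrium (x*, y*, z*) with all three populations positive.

x* ≈ 217, y* ≈ 22.8, z* ≈ 656

From dz/dt = 0: 0.00165y* = 0.0376, so y* = 22.8.
From dx/dt = 0: 1.11(1 - x*/1160) = 0.0396·22.8, giving x* = 1160·(1 - 0.813) = 217.
From dy/dt = 0: 0.0183·217 - 0.101 = 0.0059z*, so z* = 3.87/0.0059 = 656.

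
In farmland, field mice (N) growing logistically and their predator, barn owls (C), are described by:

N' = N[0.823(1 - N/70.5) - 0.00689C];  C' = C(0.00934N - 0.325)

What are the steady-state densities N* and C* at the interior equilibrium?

N* ≈ 34.8, C* ≈ 60.5

From dC/dt = 0 with C > 0: 0.00934N* = 0.325, so N* = 34.8.
Substitute into dN/dt = 0: 0.823(1 - 34.8/70.5) = 0.00689C*.
The bracket is 0.506, giving C* = 0.417/0.00689 = 60.5.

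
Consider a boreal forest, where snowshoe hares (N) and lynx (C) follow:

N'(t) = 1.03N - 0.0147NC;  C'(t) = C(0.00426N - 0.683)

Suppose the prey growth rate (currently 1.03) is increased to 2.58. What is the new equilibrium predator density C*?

At the interior fixed point, setting dN/dt = 0 with N > 0 fixes C* = (prey growth rate)/(NC coefficient) — independent of the other coefficients.
With the change, C* = 2.58/0.0147 = 176; it rises from 70.1.

C* ≈ 176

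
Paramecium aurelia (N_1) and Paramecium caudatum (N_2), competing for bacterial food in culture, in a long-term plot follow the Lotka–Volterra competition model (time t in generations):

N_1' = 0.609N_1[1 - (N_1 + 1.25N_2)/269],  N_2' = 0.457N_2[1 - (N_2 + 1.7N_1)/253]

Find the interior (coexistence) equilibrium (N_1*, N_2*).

N_1* ≈ 42, N_2* ≈ 182

Setting both brackets to zero gives the nullclines N_1 + 1.25N_2 = 269 and 1.7N_1 + N_2 = 253.
Substituting N_2 = 253 - 1.7N_1 into the first: N_1(1 - 1.25·1.7) = 269 - 1.25·253.
So N_1* = -47.2/-1.12 = 42, and then N_2* = 253 - 1.7·42 = 182.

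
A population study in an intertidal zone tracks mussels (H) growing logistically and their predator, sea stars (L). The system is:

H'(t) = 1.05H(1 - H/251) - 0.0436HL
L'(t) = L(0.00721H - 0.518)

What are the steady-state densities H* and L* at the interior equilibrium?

H* ≈ 71.8, L* ≈ 17.2

From dL/dt = 0 with L > 0: 0.00721H* = 0.518, so H* = 71.8.
Substitute into dH/dt = 0: 1.05(1 - 71.8/251) = 0.0436L*.
The bracket is 0.714, giving L* = 0.749/0.0436 = 17.2.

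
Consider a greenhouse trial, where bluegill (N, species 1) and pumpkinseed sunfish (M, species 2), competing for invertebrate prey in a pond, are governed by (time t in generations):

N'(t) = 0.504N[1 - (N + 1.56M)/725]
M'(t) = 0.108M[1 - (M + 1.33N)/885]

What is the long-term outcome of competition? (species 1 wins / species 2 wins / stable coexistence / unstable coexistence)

unstable coexistence (outcome depends on initial conditions)

Compare the nullcline intercepts: K1/α12 = 725/1.56 = 465 < K2 = 885; K2/α21 = 885/1.33 = 665 < K1 = 725.
Since both are reversed, neither can invade when rare; the interior point is a saddle.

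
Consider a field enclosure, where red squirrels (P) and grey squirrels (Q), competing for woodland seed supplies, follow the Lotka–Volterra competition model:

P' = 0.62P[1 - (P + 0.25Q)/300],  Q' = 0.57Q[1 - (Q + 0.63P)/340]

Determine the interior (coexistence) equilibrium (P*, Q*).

Setting both brackets to zero gives the nullclines P + 0.25Q = 300 and 0.63P + Q = 340.
Substituting Q = 340 - 0.63P into the first: P(1 - 0.25·0.63) = 300 - 0.25·340.
So P* = 215/0.843 = 255, and then Q* = 340 - 0.63·255 = 179.

P* ≈ 255, Q* ≈ 179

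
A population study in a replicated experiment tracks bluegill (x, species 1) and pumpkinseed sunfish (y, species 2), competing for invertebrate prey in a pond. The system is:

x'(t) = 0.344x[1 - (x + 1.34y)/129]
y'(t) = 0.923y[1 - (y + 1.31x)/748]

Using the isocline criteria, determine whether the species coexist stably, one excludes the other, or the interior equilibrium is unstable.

species 2 excludes species 1

Compare the nullcline intercepts: K1/α12 = 129/1.34 = 96.3 < K2 = 748; K2/α21 = 748/1.31 = 571 > K1 = 129.
Since the inequalities point opposite ways, species 2 can invade but species 1 cannot.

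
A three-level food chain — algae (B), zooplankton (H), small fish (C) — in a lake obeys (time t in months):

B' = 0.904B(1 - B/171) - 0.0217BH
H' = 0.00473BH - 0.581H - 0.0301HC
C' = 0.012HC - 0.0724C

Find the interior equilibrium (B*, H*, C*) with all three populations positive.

From dC/dt = 0: 0.012H* = 0.0724, so H* = 6.03.
From dB/dt = 0: 0.904(1 - B*/171) = 0.0217·6.03, giving B* = 171·(1 - 0.145) = 146.
From dH/dt = 0: 0.00473·146 - 0.581 = 0.0301C*, so C* = 0.111/0.0301 = 3.68.

B* ≈ 146, H* ≈ 6.03, C* ≈ 3.68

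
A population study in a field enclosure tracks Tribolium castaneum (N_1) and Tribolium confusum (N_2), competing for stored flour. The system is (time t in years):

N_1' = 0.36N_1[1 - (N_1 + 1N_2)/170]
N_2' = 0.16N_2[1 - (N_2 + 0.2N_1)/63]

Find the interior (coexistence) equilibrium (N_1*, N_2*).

N_1* ≈ 134, N_2* ≈ 36.2

Setting both brackets to zero gives the nullclines N_1 + 1N_2 = 170 and 0.2N_1 + N_2 = 63.
Substituting N_2 = 63 - 0.2N_1 into the first: N_1(1 - 1·0.2) = 170 - 1·63.
So N_1* = 107/0.8 = 134, and then N_2* = 63 - 0.2·134 = 36.2.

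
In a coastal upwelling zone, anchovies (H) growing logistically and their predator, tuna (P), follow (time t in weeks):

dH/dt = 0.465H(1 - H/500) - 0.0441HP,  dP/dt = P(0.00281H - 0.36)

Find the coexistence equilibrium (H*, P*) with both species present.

H* ≈ 128, P* ≈ 7.84

From dP/dt = 0 with P > 0: 0.00281H* = 0.36, so H* = 128.
Substitute into dH/dt = 0: 0.465(1 - 128/500) = 0.0441P*.
The bracket is 0.744, giving P* = 0.346/0.0441 = 7.84.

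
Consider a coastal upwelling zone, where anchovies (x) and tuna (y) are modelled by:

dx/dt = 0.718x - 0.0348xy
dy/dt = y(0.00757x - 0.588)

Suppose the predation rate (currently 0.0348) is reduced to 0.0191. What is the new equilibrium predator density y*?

y* ≈ 37.6

At the interior fixed point, setting dx/dt = 0 with x > 0 fixes y* = (prey growth rate)/(xy coefficient) — independent of the other coefficients.
With the change, y* = 0.718/0.0191 = 37.6; it rises from 20.6.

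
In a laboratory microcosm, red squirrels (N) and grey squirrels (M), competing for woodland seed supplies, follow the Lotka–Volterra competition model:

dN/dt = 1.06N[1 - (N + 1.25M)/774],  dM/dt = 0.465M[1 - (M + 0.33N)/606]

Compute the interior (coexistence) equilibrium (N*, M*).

N* ≈ 28.1, M* ≈ 597

Setting both brackets to zero gives the nullclines N + 1.25M = 774 and 0.33N + M = 606.
Substituting M = 606 - 0.33N into the first: N(1 - 1.25·0.33) = 774 - 1.25·606.
So N* = 16.5/0.587 = 28.1, and then M* = 606 - 0.33·28.1 = 597.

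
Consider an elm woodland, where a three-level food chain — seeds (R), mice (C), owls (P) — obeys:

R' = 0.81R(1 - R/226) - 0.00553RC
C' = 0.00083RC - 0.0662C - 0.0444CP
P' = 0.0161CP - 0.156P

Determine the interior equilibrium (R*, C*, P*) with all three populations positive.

R* ≈ 211, C* ≈ 9.69, P* ≈ 2.45

From dP/dt = 0: 0.0161C* = 0.156, so C* = 9.69.
From dR/dt = 0: 0.81(1 - R*/226) = 0.00553·9.69, giving R* = 226·(1 - 0.0662) = 211.
From dC/dt = 0: 0.00083·211 - 0.0662 = 0.0444P*, so P* = 0.109/0.0444 = 2.45.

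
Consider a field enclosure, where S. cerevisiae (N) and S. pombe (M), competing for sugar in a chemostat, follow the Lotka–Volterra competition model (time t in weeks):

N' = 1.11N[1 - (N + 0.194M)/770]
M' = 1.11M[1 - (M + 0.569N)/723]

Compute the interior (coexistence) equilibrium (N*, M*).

N* ≈ 708, M* ≈ 320

Setting both brackets to zero gives the nullclines N + 0.194M = 770 and 0.569N + M = 723.
Substituting M = 723 - 0.569N into the first: N(1 - 0.194·0.569) = 770 - 0.194·723.
So N* = 630/0.89 = 708, and then M* = 723 - 0.569·708 = 320.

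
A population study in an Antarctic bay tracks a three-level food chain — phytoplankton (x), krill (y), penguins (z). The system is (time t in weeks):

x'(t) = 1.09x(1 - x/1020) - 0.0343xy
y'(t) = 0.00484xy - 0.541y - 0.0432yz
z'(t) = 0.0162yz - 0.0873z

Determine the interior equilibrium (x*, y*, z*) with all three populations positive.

From dz/dt = 0: 0.0162y* = 0.0873, so y* = 5.39.
From dx/dt = 0: 1.09(1 - x*/1020) = 0.0343·5.39, giving x* = 1020·(1 - 0.17) = 847.
From dy/dt = 0: 0.00484·847 - 0.541 = 0.0432z*, so z* = 3.56/0.0432 = 82.4.

x* ≈ 847, y* ≈ 5.39, z* ≈ 82.4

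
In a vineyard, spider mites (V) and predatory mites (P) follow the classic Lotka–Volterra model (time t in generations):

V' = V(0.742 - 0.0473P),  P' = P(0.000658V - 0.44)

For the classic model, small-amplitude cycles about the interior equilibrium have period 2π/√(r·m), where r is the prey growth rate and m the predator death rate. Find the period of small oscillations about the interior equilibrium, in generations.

T ≈ 11 generations

Here r = 0.742 and m = 0.44, so r·m = 0.326.
ω = √0.326 = 0.571 per generation, hence T = 2π/ω ≈ 11 generations.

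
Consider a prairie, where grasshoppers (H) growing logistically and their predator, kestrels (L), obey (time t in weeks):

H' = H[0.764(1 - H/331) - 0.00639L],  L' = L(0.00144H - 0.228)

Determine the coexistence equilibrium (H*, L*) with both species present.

From dL/dt = 0 with L > 0: 0.00144H* = 0.228, so H* = 158.
Substitute into dH/dt = 0: 0.764(1 - 158/331) = 0.00639L*.
The bracket is 0.522, giving L* = 0.399/0.00639 = 62.4.

H* ≈ 158, L* ≈ 62.4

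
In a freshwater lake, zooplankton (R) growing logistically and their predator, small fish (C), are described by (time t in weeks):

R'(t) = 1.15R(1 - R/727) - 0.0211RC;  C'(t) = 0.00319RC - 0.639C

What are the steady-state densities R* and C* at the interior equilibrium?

From dC/dt = 0 with C > 0: 0.00319R* = 0.639, so R* = 200.
Substitute into dR/dt = 0: 1.15(1 - 200/727) = 0.0211C*.
The bracket is 0.724, giving C* = 0.833/0.0211 = 39.5.

R* ≈ 200, C* ≈ 39.5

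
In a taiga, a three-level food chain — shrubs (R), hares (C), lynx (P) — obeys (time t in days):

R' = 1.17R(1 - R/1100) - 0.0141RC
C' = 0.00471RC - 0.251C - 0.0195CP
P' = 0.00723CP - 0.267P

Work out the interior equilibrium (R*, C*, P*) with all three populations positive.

From dP/dt = 0: 0.00723C* = 0.267, so C* = 36.9.
From dR/dt = 0: 1.17(1 - R*/1100) = 0.0141·36.9, giving R* = 1100·(1 - 0.445) = 610.
From dC/dt = 0: 0.00471·610 - 0.251 = 0.0195P*, so P* = 2.62/0.0195 = 135.

R* ≈ 610, C* ≈ 36.9, P* ≈ 135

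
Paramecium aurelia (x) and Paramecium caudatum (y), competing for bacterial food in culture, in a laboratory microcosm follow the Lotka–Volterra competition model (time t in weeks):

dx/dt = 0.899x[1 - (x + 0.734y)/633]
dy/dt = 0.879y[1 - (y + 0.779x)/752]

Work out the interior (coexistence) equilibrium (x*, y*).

x* ≈ 189, y* ≈ 605

Setting both brackets to zero gives the nullclines x + 0.734y = 633 and 0.779x + y = 752.
Substituting y = 752 - 0.779x into the first: x(1 - 0.734·0.779) = 633 - 0.734·752.
So x* = 81/0.428 = 189, and then y* = 752 - 0.779·189 = 605.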